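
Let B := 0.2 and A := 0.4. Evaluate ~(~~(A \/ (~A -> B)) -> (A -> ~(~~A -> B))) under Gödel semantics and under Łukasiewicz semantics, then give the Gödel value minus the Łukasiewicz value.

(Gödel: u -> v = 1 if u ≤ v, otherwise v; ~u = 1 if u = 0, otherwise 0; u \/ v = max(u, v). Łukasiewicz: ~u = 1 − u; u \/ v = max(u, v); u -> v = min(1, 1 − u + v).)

Gödel evaluation:
  ~A: Gödel ¬ of 0.4 = 0 (operand ≠ 0)
  (~A -> B): 0 ≤ 0.2, so result = 1
  (A \/ (~A -> B)) = max(0.4, 1) = 1
  ~(A \/ (~A -> B)): Gödel ¬ of 1 = 0 (operand ≠ 0)
  ~~(A \/ (~A -> B)): Gödel ¬ of 0 = 1 (operand is 0)
  ~A: Gödel ¬ of 0.4 = 0 (operand ≠ 0)
  ~~A: Gödel ¬ of 0 = 1 (operand is 0)
  (~~A -> B): 1 > 0.2, so result = 0.2
  ~(~~A -> B): Gödel ¬ of 0.2 = 0 (operand ≠ 0)
  (A -> ~(~~A -> B)): 0.4 > 0, so result = 0
  (~~(A \/ (~A -> B)) -> (A -> ~(~~A -> B))): 1 > 0, so result = 0
  ~(~~(A \/ (~A -> B)) -> (A -> ~(~~A -> B))): Gödel ¬ of 0 = 1 (operand is 0)
  Gödel value = 1
Łukasiewicz evaluation:
  ~A: Łukasiewicz ¬ gives 1 − 0.4 = 0.6
  (~A -> B): min(1, 1 − 0.6 + 0.2) = 0.6
  (A \/ (~A -> B)) = max(0.4, 0.6) = 0.6
  ~(A \/ (~A -> B)): Łukasiewicz ¬ gives 1 − 0.6 = 0.4
  ~~(A \/ (~A -> B)): Łukasiewicz ¬ gives 1 − 0.4 = 0.6
  ~A: Łukasiewicz ¬ gives 1 − 0.4 = 0.6
  ~~A: Łukasiewicz ¬ gives 1 − 0.6 = 0.4
  (~~A -> B): min(1, 1 − 0.4 + 0.2) = 0.8
  ~(~~A -> B): Łukasiewicz ¬ gives 1 − 0.8 = 0.2
  (A -> ~(~~A -> B)): min(1, 1 − 0.4 + 0.2) = 0.8
  (~~(A \/ (~A -> B)) -> (A -> ~(~~A -> B))): min(1, 1 − 0.6 + 0.8) = 1
  ~(~~(A \/ (~A -> B)) -> (A -> ~(~~A -> B))): Łukasiewicz ¬ gives 1 − 1 = 0
  Łukasiewicz value = 0
Difference: 1 − 0 = 1.00

1.00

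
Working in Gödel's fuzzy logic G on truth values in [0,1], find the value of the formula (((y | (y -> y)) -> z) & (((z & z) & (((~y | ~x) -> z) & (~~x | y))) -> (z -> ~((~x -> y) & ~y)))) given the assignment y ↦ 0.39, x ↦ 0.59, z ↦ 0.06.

0.06

(y -> y): 0.39 ≤ 0.39, so result = 1
(y | (y -> y)) = max(0.39, 1) = 1
((y | (y -> y)) -> z): 1 > 0.06, so result = 0.06
(z & z) = min(0.06, 0.06) = 0.06
~y: Gödel ¬ of 0.39 = 0 (operand ≠ 0)
~x: Gödel ¬ of 0.59 = 0 (operand ≠ 0)
(~y | ~x) = max(0, 0) = 0
((~y | ~x) -> z): 0 ≤ 0.06, so result = 1
~x: Gödel ¬ of 0.59 = 0 (operand ≠ 0)
~~x: Gödel ¬ of 0 = 1 (operand is 0)
(~~x | y) = max(1, 0.39) = 1
(((~y | ~x) -> z) & (~~x | y)) = min(1, 1) = 1
((z & z) & (((~y | ~x) -> z) & (~~x | y))) = min(0.06, 1) = 0.06
~x: Gödel ¬ of 0.59 = 0 (operand ≠ 0)
(~x -> y): 0 ≤ 0.39, so result = 1
~y: Gödel ¬ of 0.39 = 0 (operand ≠ 0)
((~x -> y) & ~y) = min(1, 0) = 0
~((~x -> y) & ~y): Gödel ¬ of 0 = 1 (operand is 0)
(z -> ~((~x -> y) & ~y)): 0.06 ≤ 1, so result = 1
(((z & z) & (((~y | ~x) -> z) & (~~x | y))) -> (z -> ~((~x -> y) & ~y))): 0.06 ≤ 1, so result = 1
(((y | (y -> y)) -> z) & (((z & z) & (((~y | ~x) -> z) & (~~x | y))) -> (z -> ~((~x -> y) & ~y)))) = min(0.06, 1) = 0.06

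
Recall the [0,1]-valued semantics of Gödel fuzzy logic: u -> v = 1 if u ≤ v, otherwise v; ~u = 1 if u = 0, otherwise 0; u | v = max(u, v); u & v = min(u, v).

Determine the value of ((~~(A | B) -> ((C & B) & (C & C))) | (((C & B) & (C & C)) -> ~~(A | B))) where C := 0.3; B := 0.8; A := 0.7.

1.00

(A | B) = max(0.7, 0.8) = 0.8
~(A | B): Gödel ¬ of 0.8 = 0 (operand ≠ 0)
~~(A | B): Gödel ¬ of 0 = 1 (operand is 0)
(C & B) = min(0.3, 0.8) = 0.3
(C & C) = min(0.3, 0.3) = 0.3
((C & B) & (C & C)) = min(0.3, 0.3) = 0.3
(~~(A | B) -> ((C & B) & (C & C))): 1 > 0.3, so result = 0.3
(C & B) = min(0.3, 0.8) = 0.3
(C & C) = min(0.3, 0.3) = 0.3
((C & B) & (C & C)) = min(0.3, 0.3) = 0.3
(A | B) = max(0.7, 0.8) = 0.8
~(A | B): Gödel ¬ of 0.8 = 0 (operand ≠ 0)
~~(A | B): Gödel ¬ of 0 = 1 (operand is 0)
(((C & B) & (C & C)) -> ~~(A | B)): 0.3 ≤ 1, so result = 1
((~~(A | B) -> ((C & B) & (C & C))) | (((C & B) & (C & C)) -> ~~(A | B))) = max(0.3, 1) = 1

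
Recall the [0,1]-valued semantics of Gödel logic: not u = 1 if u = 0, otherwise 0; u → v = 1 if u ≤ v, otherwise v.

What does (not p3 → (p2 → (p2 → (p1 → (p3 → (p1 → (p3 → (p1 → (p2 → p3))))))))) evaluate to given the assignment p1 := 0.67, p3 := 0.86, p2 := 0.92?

not p3: Gödel ¬ of 0.86 = 0 (operand ≠ 0)
(p2 → p3): 0.92 > 0.86, so result = 0.86
(p1 → (p2 → p3)): 0.67 ≤ 0.86, so result = 1
(p3 → (p1 → (p2 → p3))): 0.86 ≤ 1, so result = 1
(p1 → (p3 → (p1 → (p2 → p3)))): 0.67 ≤ 1, so result = 1
(p3 → (p1 → (p3 → (p1 → (p2 → p3))))): 0.86 ≤ 1, so result = 1
(p1 → (p3 → (p1 → (p3 → (p1 → (p2 → p3)))))): 0.67 ≤ 1, so result = 1
(p2 → (p1 → (p3 → (p1 → (p3 → (p1 → (p2 → p3))))))): 0.92 ≤ 1, so result = 1
(p2 → (p2 → (p1 → (p3 → (p1 → (p3 → (p1 → (p2 → p3)))))))): 0.92 ≤ 1, so result = 1
(not p3 → (p2 → (p2 → (p1 → (p3 → (p1 → (p3 → (p1 → (p2 → p3))))))))): 0 ≤ 1, so result = 1

1.00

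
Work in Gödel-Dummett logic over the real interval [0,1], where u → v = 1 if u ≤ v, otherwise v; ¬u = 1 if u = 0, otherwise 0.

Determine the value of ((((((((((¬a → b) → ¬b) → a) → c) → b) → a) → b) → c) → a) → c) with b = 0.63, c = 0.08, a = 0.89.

0.08

¬a: Gödel ¬ of 0.89 = 0 (operand ≠ 0)
(¬a → b): 0 ≤ 0.63, so result = 1
¬b: Gödel ¬ of 0.63 = 0 (operand ≠ 0)
((¬a → b) → ¬b): 1 > 0, so result = 0
(((¬a → b) → ¬b) → a): 0 ≤ 0.89, so result = 1
((((¬a → b) → ¬b) → a) → c): 1 > 0.08, so result = 0.08
(((((¬a → b) → ¬b) → a) → c) → b): 0.08 ≤ 0.63, so result = 1
((((((¬a → b) → ¬b) → a) → c) → b) → a): 1 > 0.89, so result = 0.89
(((((((¬a → b) → ¬b) → a) → c) → b) → a) → b): 0.89 > 0.63, so result = 0.63
((((((((¬a → b) → ¬b) → a) → c) → b) → a) → b) → c): 0.63 > 0.08, so result = 0.08
(((((((((¬a → b) → ¬b) → a) → c) → b) → a) → b) → c) → a): 0.08 ≤ 0.89, so result = 1
((((((((((¬a → b) → ¬b) → a) → c) → b) → a) → b) → c) → a) → c): 1 > 0.08, so result = 0.08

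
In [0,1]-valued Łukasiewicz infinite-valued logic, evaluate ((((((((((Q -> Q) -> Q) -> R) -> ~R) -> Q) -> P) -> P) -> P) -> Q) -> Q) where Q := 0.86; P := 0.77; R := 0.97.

(Q -> Q): min(1, 1 − 0.86 + 0.86) = 1
((Q -> Q) -> Q): min(1, 1 − 1 + 0.86) = 0.86
(((Q -> Q) -> Q) -> R): min(1, 1 − 0.86 + 0.97) = 1
~R: Łukasiewicz ¬ gives 1 − 0.97 = 0.03
((((Q -> Q) -> Q) -> R) -> ~R): min(1, 1 − 1 + 0.03) = 0.03
(((((Q -> Q) -> Q) -> R) -> ~R) -> Q): min(1, 1 − 0.03 + 0.86) = 1
((((((Q -> Q) -> Q) -> R) -> ~R) -> Q) -> P): min(1, 1 − 1 + 0.77) = 0.77
(((((((Q -> Q) -> Q) -> R) -> ~R) -> Q) -> P) -> P): min(1, 1 − 0.77 + 0.77) = 1
((((((((Q -> Q) -> Q) -> R) -> ~R) -> Q) -> P) -> P) -> P): min(1, 1 − 1 + 0.77) = 0.77
(((((((((Q -> Q) -> Q) -> R) -> ~R) -> Q) -> P) -> P) -> P) -> Q): min(1, 1 − 0.77 + 0.86) = 1
((((((((((Q -> Q) -> Q) -> R) -> ~R) -> Q) -> P) -> P) -> P) -> Q) -> Q): min(1, 1 − 1 + 0.86) = 0.86

0.86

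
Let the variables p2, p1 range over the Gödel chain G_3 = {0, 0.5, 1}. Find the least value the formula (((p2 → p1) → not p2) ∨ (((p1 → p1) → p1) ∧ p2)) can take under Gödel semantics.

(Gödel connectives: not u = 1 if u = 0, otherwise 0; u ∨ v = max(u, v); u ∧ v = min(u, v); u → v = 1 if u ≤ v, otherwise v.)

0.50

The minimum is attained at p2 = 0.5, p1 = 0.5:
  (p2 → p1): 0.5 ≤ 0.5, so result = 1
  not p2: Gödel ¬ of 0.5 = 0 (operand ≠ 0)
  ((p2 → p1) → not p2): 1 > 0, so result = 0
  (p1 → p1): 0.5 ≤ 0.5, so result = 1
  ((p1 → p1) → p1): 1 > 0.5, so result = 0.5
  (((p1 → p1) → p1) ∧ p2) = min(0.5, 0.5) = 0.5
  (((p2 → p1) → not p2) ∨ (((p1 → p1) → p1) ∧ p2)) = max(0, 0.5) = 0.5
Checking all 9 assignments confirms none give a value below 0.50.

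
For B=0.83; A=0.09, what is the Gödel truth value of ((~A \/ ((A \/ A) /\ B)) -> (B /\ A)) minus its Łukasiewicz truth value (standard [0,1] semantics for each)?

Gödel evaluation:
  ~A: Gödel ¬ of 0.09 = 0 (operand ≠ 0)
  (A \/ A) = max(0.09, 0.09) = 0.09
  ((A \/ A) /\ B) = min(0.09, 0.83) = 0.09
  (~A \/ ((A \/ A) /\ B)) = max(0, 0.09) = 0.09
  (B /\ A) = min(0.83, 0.09) = 0.09
  ((~A \/ ((A \/ A) /\ B)) -> (B /\ A)): 0.09 ≤ 0.09, so result = 1
  Gödel value = 1
Łukasiewicz evaluation:
  ~A: Łukasiewicz ¬ gives 1 − 0.09 = 0.91
  (A \/ A) = max(0.09, 0.09) = 0.09
  ((A \/ A) /\ B) = min(0.09, 0.83) = 0.09
  (~A \/ ((A \/ A) /\ B)) = max(0.91, 0.09) = 0.91
  (B /\ A) = min(0.83, 0.09) = 0.09
  ((~A \/ ((A \/ A) /\ B)) -> (B /\ A)): min(1, 1 − 0.91 + 0.09) = 0.18
  Łukasiewicz value = 0.18
Difference: 1 − 0.18 = 0.82

0.82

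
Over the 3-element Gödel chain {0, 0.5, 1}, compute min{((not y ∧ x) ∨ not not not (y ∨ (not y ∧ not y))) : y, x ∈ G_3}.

0.00

The minimum is attained at y = 0, x = 0:
  not y: Gödel ¬ of 0 = 1 (operand is 0)
  (not y ∧ x) = min(1, 0) = 0
  not y: Gödel ¬ of 0 = 1 (operand is 0)
  not y: Gödel ¬ of 0 = 1 (operand is 0)
  (not y ∧ not y) = min(1, 1) = 1
  (y ∨ (not y ∧ not y)) = max(0, 1) = 1
  not (y ∨ (not y ∧ not y)): Gödel ¬ of 1 = 0 (operand ≠ 0)
  not not (y ∨ (not y ∧ not y)): Gödel ¬ of 0 = 1 (operand is 0)
  not not not (y ∨ (not y ∧ not y)): Gödel ¬ of 1 = 0 (operand ≠ 0)
  ((not y ∧ x) ∨ not not not (y ∨ (not y ∧ not y))) = max(0, 0) = 0
Checking all 9 assignments confirms none give a value below 0.00.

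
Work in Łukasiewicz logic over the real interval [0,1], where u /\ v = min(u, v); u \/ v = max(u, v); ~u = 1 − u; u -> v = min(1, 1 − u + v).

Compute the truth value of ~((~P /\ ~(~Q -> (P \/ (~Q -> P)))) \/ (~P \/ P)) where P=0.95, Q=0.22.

~P: Łukasiewicz ¬ gives 1 − 0.95 = 0.05
~Q: Łukasiewicz ¬ gives 1 − 0.22 = 0.78
~Q: Łukasiewicz ¬ gives 1 − 0.22 = 0.78
(~Q -> P): min(1, 1 − 0.78 + 0.95) = 1
(P \/ (~Q -> P)) = max(0.95, 1) = 1
(~Q -> (P \/ (~Q -> P))): min(1, 1 − 0.78 + 1) = 1
~(~Q -> (P \/ (~Q -> P))): Łukasiewicz ¬ gives 1 − 1 = 0
(~P /\ ~(~Q -> (P \/ (~Q -> P)))) = min(0.05, 0) = 0
~P: Łukasiewicz ¬ gives 1 − 0.95 = 0.05
(~P \/ P) = max(0.05, 0.95) = 0.95
((~P /\ ~(~Q -> (P \/ (~Q -> P)))) \/ (~P \/ P)) = max(0, 0.95) = 0.95
~((~P /\ ~(~Q -> (P \/ (~Q -> P)))) \/ (~P \/ P)): Łukasiewicz ¬ gives 1 − 0.95 = 0.05

0.05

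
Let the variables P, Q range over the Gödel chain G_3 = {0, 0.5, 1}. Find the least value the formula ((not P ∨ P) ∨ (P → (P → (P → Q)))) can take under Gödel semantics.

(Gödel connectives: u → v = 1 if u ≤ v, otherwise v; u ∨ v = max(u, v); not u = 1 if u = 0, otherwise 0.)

0.50

The minimum is attained at P = 0.5, Q = 0:
  not P: Gödel ¬ of 0.5 = 0 (operand ≠ 0)
  (not P ∨ P) = max(0, 0.5) = 0.5
  (P → Q): 0.5 > 0, so result = 0
  (P → (P → Q)): 0.5 > 0, so result = 0
  (P → (P → (P → Q))): 0.5 > 0, so result = 0
  ((not P ∨ P) ∨ (P → (P → (P → Q)))) = max(0.5, 0) = 0.5
Checking all 9 assignments confirms none give a value below 0.50.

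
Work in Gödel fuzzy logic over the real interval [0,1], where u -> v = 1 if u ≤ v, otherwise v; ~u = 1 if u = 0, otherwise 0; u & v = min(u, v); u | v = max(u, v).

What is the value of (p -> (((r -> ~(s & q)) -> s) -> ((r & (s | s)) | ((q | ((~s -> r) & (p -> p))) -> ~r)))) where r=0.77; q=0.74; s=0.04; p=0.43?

0.04

(s & q) = min(0.04, 0.74) = 0.04
~(s & q): Gödel ¬ of 0.04 = 0 (operand ≠ 0)
(r -> ~(s & q)): 0.77 > 0, so result = 0
((r -> ~(s & q)) -> s): 0 ≤ 0.04, so result = 1
(s | s) = max(0.04, 0.04) = 0.04
(r & (s | s)) = min(0.77, 0.04) = 0.04
~s: Gödel ¬ of 0.04 = 0 (operand ≠ 0)
(~s -> r): 0 ≤ 0.77, so result = 1
(p -> p): 0.43 ≤ 0.43, so result = 1
((~s -> r) & (p -> p)) = min(1, 1) = 1
(q | ((~s -> r) & (p -> p))) = max(0.74, 1) = 1
~r: Gödel ¬ of 0.77 = 0 (operand ≠ 0)
((q | ((~s -> r) & (p -> p))) -> ~r): 1 > 0, so result = 0
((r & (s | s)) | ((q | ((~s -> r) & (p -> p))) -> ~r)) = max(0.04, 0) = 0.04
(((r -> ~(s & q)) -> s) -> ((r & (s | s)) | ((q | ((~s -> r) & (p -> p))) -> ~r))): 1 > 0.04, so result = 0.04
(p -> (((r -> ~(s & q)) -> s) -> ((r & (s | s)) | ((q | ((~s -> r) & (p -> p))) -> ~r)))): 0.43 > 0.04, so result = 0.04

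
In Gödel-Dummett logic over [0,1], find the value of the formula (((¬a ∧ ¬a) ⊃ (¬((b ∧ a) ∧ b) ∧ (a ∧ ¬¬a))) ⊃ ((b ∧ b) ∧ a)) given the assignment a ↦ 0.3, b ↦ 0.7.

¬a: Gödel ¬ of 0.3 = 0 (operand ≠ 0)
¬a: Gödel ¬ of 0.3 = 0 (operand ≠ 0)
(¬a ∧ ¬a) = min(0, 0) = 0
(b ∧ a) = min(0.7, 0.3) = 0.3
((b ∧ a) ∧ b) = min(0.3, 0.7) = 0.3
¬((b ∧ a) ∧ b): Gödel ¬ of 0.3 = 0 (operand ≠ 0)
¬a: Gödel ¬ of 0.3 = 0 (operand ≠ 0)
¬¬a: Gödel ¬ of 0 = 1 (operand is 0)
(a ∧ ¬¬a) = min(0.3, 1) = 0.3
(¬((b ∧ a) ∧ b) ∧ (a ∧ ¬¬a)) = min(0, 0.3) = 0
((¬a ∧ ¬a) ⊃ (¬((b ∧ a) ∧ b) ∧ (a ∧ ¬¬a))): 0 ≤ 0, so result = 1
(b ∧ b) = min(0.7, 0.7) = 0.7
((b ∧ b) ∧ a) = min(0.7, 0.3) = 0.3
(((¬a ∧ ¬a) ⊃ (¬((b ∧ a) ∧ b) ∧ (a ∧ ¬¬a))) ⊃ ((b ∧ b) ∧ a)): 1 > 0.3, so result = 0.3

0.30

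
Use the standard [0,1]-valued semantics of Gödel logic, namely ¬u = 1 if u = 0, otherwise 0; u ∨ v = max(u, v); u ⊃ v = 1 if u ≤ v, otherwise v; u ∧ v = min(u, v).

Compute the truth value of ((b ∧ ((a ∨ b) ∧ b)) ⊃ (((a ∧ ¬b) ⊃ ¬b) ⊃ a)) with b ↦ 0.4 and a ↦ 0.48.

(a ∨ b) = max(0.48, 0.4) = 0.48
((a ∨ b) ∧ b) = min(0.48, 0.4) = 0.4
(b ∧ ((a ∨ b) ∧ b)) = min(0.4, 0.4) = 0.4
¬b: Gödel ¬ of 0.4 = 0 (operand ≠ 0)
(a ∧ ¬b) = min(0.48, 0) = 0
¬b: Gödel ¬ of 0.4 = 0 (operand ≠ 0)
((a ∧ ¬b) ⊃ ¬b): 0 ≤ 0, so result = 1
(((a ∧ ¬b) ⊃ ¬b) ⊃ a): 1 > 0.48, so result = 0.48
((b ∧ ((a ∨ b) ∧ b)) ⊃ (((a ∧ ¬b) ⊃ ¬b) ⊃ a)): 0.4 ≤ 0.48, so result = 1

1.00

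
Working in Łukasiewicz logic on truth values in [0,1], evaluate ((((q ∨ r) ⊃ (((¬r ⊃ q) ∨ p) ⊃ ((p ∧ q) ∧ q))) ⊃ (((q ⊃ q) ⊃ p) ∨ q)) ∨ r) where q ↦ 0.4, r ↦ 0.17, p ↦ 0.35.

0.40

(q ∨ r) = max(0.4, 0.17) = 0.4
¬r: Łukasiewicz ¬ gives 1 − 0.17 = 0.83
(¬r ⊃ q): min(1, 1 − 0.83 + 0.4) = 0.57
((¬r ⊃ q) ∨ p) = max(0.57, 0.35) = 0.57
(p ∧ q) = min(0.35, 0.4) = 0.35
((p ∧ q) ∧ q) = min(0.35, 0.4) = 0.35
(((¬r ⊃ q) ∨ p) ⊃ ((p ∧ q) ∧ q)): min(1, 1 − 0.57 + 0.35) = 0.78
((q ∨ r) ⊃ (((¬r ⊃ q) ∨ p) ⊃ ((p ∧ q) ∧ q))): min(1, 1 − 0.4 + 0.78) = 1
(q ⊃ q): min(1, 1 − 0.4 + 0.4) = 1
((q ⊃ q) ⊃ p): min(1, 1 − 1 + 0.35) = 0.35
(((q ⊃ q) ⊃ p) ∨ q) = max(0.35, 0.4) = 0.4
(((q ∨ r) ⊃ (((¬r ⊃ q) ∨ p) ⊃ ((p ∧ q) ∧ q))) ⊃ (((q ⊃ q) ⊃ p) ∨ q)): min(1, 1 − 1 + 0.4) = 0.4
((((q ∨ r) ⊃ (((¬r ⊃ q) ∨ p) ⊃ ((p ∧ q) ∧ q))) ⊃ (((q ⊃ q) ⊃ p) ∨ q)) ∨ r) = max(0.4, 0.17) = 0.4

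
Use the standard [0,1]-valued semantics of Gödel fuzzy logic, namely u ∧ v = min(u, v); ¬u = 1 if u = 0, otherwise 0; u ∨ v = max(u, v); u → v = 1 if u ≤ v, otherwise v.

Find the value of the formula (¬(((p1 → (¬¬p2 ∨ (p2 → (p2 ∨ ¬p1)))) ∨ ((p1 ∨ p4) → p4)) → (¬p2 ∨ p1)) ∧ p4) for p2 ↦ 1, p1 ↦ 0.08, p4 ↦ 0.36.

0.00

¬p2: Gödel ¬ of 1 = 0 (operand ≠ 0)
¬¬p2: Gödel ¬ of 0 = 1 (operand is 0)
¬p1: Gödel ¬ of 0.08 = 0 (operand ≠ 0)
(p2 ∨ ¬p1) = max(1, 0) = 1
(p2 → (p2 ∨ ¬p1)): 1 ≤ 1, so result = 1
(¬¬p2 ∨ (p2 → (p2 ∨ ¬p1))) = max(1, 1) = 1
(p1 → (¬¬p2 ∨ (p2 → (p2 ∨ ¬p1)))): 0.08 ≤ 1, so result = 1
(p1 ∨ p4) = max(0.08, 0.36) = 0.36
((p1 ∨ p4) → p4): 0.36 ≤ 0.36, so result = 1
((p1 → (¬¬p2 ∨ (p2 → (p2 ∨ ¬p1)))) ∨ ((p1 ∨ p4) → p4)) = max(1, 1) = 1
¬p2: Gödel ¬ of 1 = 0 (operand ≠ 0)
(¬p2 ∨ p1) = max(0, 0.08) = 0.08
(((p1 → (¬¬p2 ∨ (p2 → (p2 ∨ ¬p1)))) ∨ ((p1 ∨ p4) → p4)) → (¬p2 ∨ p1)): 1 > 0.08, so result = 0.08
¬(((p1 → (¬¬p2 ∨ (p2 → (p2 ∨ ¬p1)))) ∨ ((p1 ∨ p4) → p4)) → (¬p2 ∨ p1)): Gödel ¬ of 0.08 = 0 (operand ≠ 0)
(¬(((p1 → (¬¬p2 ∨ (p2 → (p2 ∨ ¬p1)))) ∨ ((p1 ∨ p4) → p4)) → (¬p2 ∨ p1)) ∧ p4) = min(0, 0.36) = 0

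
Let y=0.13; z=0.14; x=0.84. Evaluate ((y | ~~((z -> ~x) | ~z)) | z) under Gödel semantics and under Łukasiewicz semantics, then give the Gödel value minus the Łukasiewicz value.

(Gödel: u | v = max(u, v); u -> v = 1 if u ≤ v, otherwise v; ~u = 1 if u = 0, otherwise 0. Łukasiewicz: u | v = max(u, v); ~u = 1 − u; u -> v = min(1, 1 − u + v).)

-0.86

Gödel evaluation:
  ~x: Gödel ¬ of 0.84 = 0 (operand ≠ 0)
  (z -> ~x): 0.14 > 0, so result = 0
  ~z: Gödel ¬ of 0.14 = 0 (operand ≠ 0)
  ((z -> ~x) | ~z) = max(0, 0) = 0
  ~((z -> ~x) | ~z): Gödel ¬ of 0 = 1 (operand is 0)
  ~~((z -> ~x) | ~z): Gödel ¬ of 1 = 0 (operand ≠ 0)
  (y | ~~((z -> ~x) | ~z)) = max(0.13, 0) = 0.13
  ((y | ~~((z -> ~x) | ~z)) | z) = max(0.13, 0.14) = 0.14
  Gödel value = 0.14
Łukasiewicz evaluation:
  ~x: Łukasiewicz ¬ gives 1 − 0.84 = 0.16
  (z -> ~x): min(1, 1 − 0.14 + 0.16) = 1
  ~z: Łukasiewicz ¬ gives 1 − 0.14 = 0.86
  ((z -> ~x) | ~z) = max(1, 0.86) = 1
  ~((z -> ~x) | ~z): Łukasiewicz ¬ gives 1 − 1 = 0
  ~~((z -> ~x) | ~z): Łukasiewicz ¬ gives 1 − 0 = 1
  (y | ~~((z -> ~x) | ~z)) = max(0.13, 1) = 1
  ((y | ~~((z -> ~x) | ~z)) | z) = max(1, 0.14) = 1
  Łukasiewicz value = 1
Difference: 0.14 − 1 = -0.86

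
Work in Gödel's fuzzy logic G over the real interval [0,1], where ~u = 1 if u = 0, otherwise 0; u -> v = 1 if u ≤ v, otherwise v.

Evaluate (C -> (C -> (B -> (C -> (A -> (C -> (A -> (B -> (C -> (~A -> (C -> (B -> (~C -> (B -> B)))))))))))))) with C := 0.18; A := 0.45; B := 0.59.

1.00

~A: Gödel ¬ of 0.45 = 0 (operand ≠ 0)
~C: Gödel ¬ of 0.18 = 0 (operand ≠ 0)
(B -> B): 0.59 ≤ 0.59, so result = 1
(~C -> (B -> B)): 0 ≤ 1, so result = 1
(B -> (~C -> (B -> B))): 0.59 ≤ 1, so result = 1
(C -> (B -> (~C -> (B -> B)))): 0.18 ≤ 1, so result = 1
(~A -> (C -> (B -> (~C -> (B -> B))))): 0 ≤ 1, so result = 1
(C -> (~A -> (C -> (B -> (~C -> (B -> B)))))): 0.18 ≤ 1, so result = 1
(B -> (C -> (~A -> (C -> (B -> (~C -> (B -> B))))))): 0.59 ≤ 1, so result = 1
(A -> (B -> (C -> (~A -> (C -> (B -> (~C -> (B -> B)))))))): 0.45 ≤ 1, so result = 1
(C -> (A -> (B -> (C -> (~A -> (C -> (B -> (~C -> (B -> B))))))))): 0.18 ≤ 1, so result = 1
(A -> (C -> (A -> (B -> (C -> (~A -> (C -> (B -> (~C -> (B -> B)))))))))): 0.45 ≤ 1, so result = 1
(C -> (A -> (C -> (A -> (B -> (C -> (~A -> (C -> (B -> (~C -> (B -> B))))))))))): 0.18 ≤ 1, so result = 1
(B -> (C -> (A -> (C -> (A -> (B -> (C -> (~A -> (C -> (B -> (~C -> (B -> B)))))))))))): 0.59 ≤ 1, so result = 1
(C -> (B -> (C -> (A -> (C -> (A -> (B -> (C -> (~A -> (C -> (B -> (~C -> (B -> B))))))))))))): 0.18 ≤ 1, so result = 1
(C -> (C -> (B -> (C -> (A -> (C -> (A -> (B -> (C -> (~A -> (C -> (B -> (~C -> (B -> B)))))))))))))): 0.18 ≤ 1, so result = 1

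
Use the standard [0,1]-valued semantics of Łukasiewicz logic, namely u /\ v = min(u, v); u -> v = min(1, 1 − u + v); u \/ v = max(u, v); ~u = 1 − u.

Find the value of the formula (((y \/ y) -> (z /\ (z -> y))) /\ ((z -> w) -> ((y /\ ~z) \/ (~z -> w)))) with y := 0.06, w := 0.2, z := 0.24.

0.48

(y \/ y) = max(0.06, 0.06) = 0.06
(z -> y): min(1, 1 − 0.24 + 0.06) = 0.82
(z /\ (z -> y)) = min(0.24, 0.82) = 0.24
((y \/ y) -> (z /\ (z -> y))): min(1, 1 − 0.06 + 0.24) = 1
(z -> w): min(1, 1 − 0.24 + 0.2) = 0.96
~z: Łukasiewicz ¬ gives 1 − 0.24 = 0.76
(y /\ ~z) = min(0.06, 0.76) = 0.06
~z: Łukasiewicz ¬ gives 1 − 0.24 = 0.76
(~z -> w): min(1, 1 − 0.76 + 0.2) = 0.44
((y /\ ~z) \/ (~z -> w)) = max(0.06, 0.44) = 0.44
((z -> w) -> ((y /\ ~z) \/ (~z -> w))): min(1, 1 − 0.96 + 0.44) = 0.48
(((y \/ y) -> (z /\ (z -> y))) /\ ((z -> w) -> ((y /\ ~z) \/ (~z -> w)))) = min(1, 0.48) = 0.48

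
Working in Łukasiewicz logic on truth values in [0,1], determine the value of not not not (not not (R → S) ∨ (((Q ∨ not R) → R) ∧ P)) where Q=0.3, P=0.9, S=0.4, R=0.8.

0.10

(R → S): min(1, 1 − 0.8 + 0.4) = 0.6
not (R → S): Łukasiewicz ¬ gives 1 − 0.6 = 0.4
not not (R → S): Łukasiewicz ¬ gives 1 − 0.4 = 0.6
not R: Łukasiewicz ¬ gives 1 − 0.8 = 0.2
(Q ∨ not R) = max(0.3, 0.2) = 0.3
((Q ∨ not R) → R): min(1, 1 − 0.3 + 0.8) = 1
(((Q ∨ not R) → R) ∧ P) = min(1, 0.9) = 0.9
(not not (R → S) ∨ (((Q ∨ not R) → R) ∧ P)) = max(0.6, 0.9) = 0.9
not (not not (R → S) ∨ (((Q ∨ not R) → R) ∧ P)): Łukasiewicz ¬ gives 1 − 0.9 = 0.1
not not (not not (R → S) ∨ (((Q ∨ not R) → R) ∧ P)): Łukasiewicz ¬ gives 1 − 0.1 = 0.9
not not not (not not (R → S) ∨ (((Q ∨ not R) → R) ∧ P)): Łukasiewicz ¬ gives 1 − 0.9 = 0.1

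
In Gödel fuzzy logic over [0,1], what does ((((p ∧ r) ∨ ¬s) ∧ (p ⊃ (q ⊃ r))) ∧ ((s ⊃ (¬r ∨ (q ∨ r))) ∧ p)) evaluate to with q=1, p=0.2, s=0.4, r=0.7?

0.20

(p ∧ r) = min(0.2, 0.7) = 0.2
¬s: Gödel ¬ of 0.4 = 0 (operand ≠ 0)
((p ∧ r) ∨ ¬s) = max(0.2, 0) = 0.2
(q ⊃ r): 1 > 0.7, so result = 0.7
(p ⊃ (q ⊃ r)): 0.2 ≤ 0.7, so result = 1
(((p ∧ r) ∨ ¬s) ∧ (p ⊃ (q ⊃ r))) = min(0.2, 1) = 0.2
¬r: Gödel ¬ of 0.7 = 0 (operand ≠ 0)
(q ∨ r) = max(1, 0.7) = 1
(¬r ∨ (q ∨ r)) = max(0, 1) = 1
(s ⊃ (¬r ∨ (q ∨ r))): 0.4 ≤ 1, so result = 1
((s ⊃ (¬r ∨ (q ∨ r))) ∧ p) = min(1, 0.2) = 0.2
((((p ∧ r) ∨ ¬s) ∧ (p ⊃ (q ⊃ r))) ∧ ((s ⊃ (¬r ∨ (q ∨ r))) ∧ p)) = min(0.2, 0.2) = 0.2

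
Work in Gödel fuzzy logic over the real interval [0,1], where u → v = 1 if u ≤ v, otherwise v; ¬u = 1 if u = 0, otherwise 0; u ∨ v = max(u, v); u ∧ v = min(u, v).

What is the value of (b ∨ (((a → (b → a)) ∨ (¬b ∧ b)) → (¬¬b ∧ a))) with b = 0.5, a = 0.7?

0.70

(b → a): 0.5 ≤ 0.7, so result = 1
(a → (b → a)): 0.7 ≤ 1, so result = 1
¬b: Gödel ¬ of 0.5 = 0 (operand ≠ 0)
(¬b ∧ b) = min(0, 0.5) = 0
((a → (b → a)) ∨ (¬b ∧ b)) = max(1, 0) = 1
¬b: Gödel ¬ of 0.5 = 0 (operand ≠ 0)
¬¬b: Gödel ¬ of 0 = 1 (operand is 0)
(¬¬b ∧ a) = min(1, 0.7) = 0.7
(((a → (b → a)) ∨ (¬b ∧ b)) → (¬¬b ∧ a)): 1 > 0.7, so result = 0.7
(b ∨ (((a → (b → a)) ∨ (¬b ∧ b)) → (¬¬b ∧ a))) = max(0.5, 0.7) = 0.7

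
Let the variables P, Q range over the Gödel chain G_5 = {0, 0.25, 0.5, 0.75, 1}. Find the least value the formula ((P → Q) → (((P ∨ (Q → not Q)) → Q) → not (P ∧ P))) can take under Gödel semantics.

0.00

The minimum is attained at P = 0.25, Q = 0.25:
  (P → Q): 0.25 ≤ 0.25, so result = 1
  not Q: Gödel ¬ of 0.25 = 0 (operand ≠ 0)
  (Q → not Q): 0.25 > 0, so result = 0
  (P ∨ (Q → not Q)) = max(0.25, 0) = 0.25
  ((P ∨ (Q → not Q)) → Q): 0.25 ≤ 0.25, so result = 1
  (P ∧ P) = min(0.25, 0.25) = 0.25
  not (P ∧ P): Gödel ¬ of 0.25 = 0 (operand ≠ 0)
  (((P ∨ (Q → not Q)) → Q) → not (P ∧ P)): 1 > 0, so result = 0
  ((P → Q) → (((P ∨ (Q → not Q)) → Q) → not (P ∧ P))): 1 > 0, so result = 0
Checking all 25 assignments confirms none give a value below 0.00.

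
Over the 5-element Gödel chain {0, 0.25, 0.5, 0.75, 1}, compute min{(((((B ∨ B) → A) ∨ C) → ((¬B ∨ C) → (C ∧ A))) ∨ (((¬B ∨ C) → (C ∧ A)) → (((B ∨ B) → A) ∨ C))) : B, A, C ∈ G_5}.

Every assignment gives 1. For instance at B = 0, A = 0, C = 0:
  (B ∨ B) = max(0, 0) = 0
  ((B ∨ B) → A): 0 ≤ 0, so result = 1
  (((B ∨ B) → A) ∨ C) = max(1, 0) = 1
  ¬B: Gödel ¬ of 0 = 1 (operand is 0)
  (¬B ∨ C) = max(1, 0) = 1
  (C ∧ A) = min(0, 0) = 0
  ((¬B ∨ C) → (C ∧ A)): 1 > 0, so result = 0
  ((((B ∨ B) → A) ∨ C) → ((¬B ∨ C) → (C ∧ A))): 1 > 0, so result = 0
  ¬B: Gödel ¬ of 0 = 1 (operand is 0)
  (¬B ∨ C) = max(1, 0) = 1
  (C ∧ A) = min(0, 0) = 0
  ((¬B ∨ C) → (C ∧ A)): 1 > 0, so result = 0
  (B ∨ B) = max(0, 0) = 0
  ((B ∨ B) → A): 0 ≤ 0, so result = 1
  (((B ∨ B) → A) ∨ C) = max(1, 0) = 1
  (((¬B ∨ C) → (C ∧ A)) → (((B ∨ B) → A) ∨ C)): 0 ≤ 1, so result = 1
  (((((B ∨ B) → A) ∨ C) → ((¬B ∨ C) → (C ∧ A))) ∨ (((¬B ∨ C) → (C ∧ A)) → (((B ∨ B) → A) ∨ C))) = max(0, 1) = 1
All 125 assignments give value 1 — the formula is a G_5-tautology.

1.00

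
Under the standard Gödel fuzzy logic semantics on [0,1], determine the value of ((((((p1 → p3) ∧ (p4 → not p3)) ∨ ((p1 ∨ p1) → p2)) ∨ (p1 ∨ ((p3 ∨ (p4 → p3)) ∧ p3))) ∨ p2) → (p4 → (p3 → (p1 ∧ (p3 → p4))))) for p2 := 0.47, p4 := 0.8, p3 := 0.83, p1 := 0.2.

(p1 → p3): 0.2 ≤ 0.83, so result = 1
not p3: Gödel ¬ of 0.83 = 0 (operand ≠ 0)
(p4 → not p3): 0.8 > 0, so result = 0
((p1 → p3) ∧ (p4 → not p3)) = min(1, 0) = 0
(p1 ∨ p1) = max(0.2, 0.2) = 0.2
((p1 ∨ p1) → p2): 0.2 ≤ 0.47, so result = 1
(((p1 → p3) ∧ (p4 → not p3)) ∨ ((p1 ∨ p1) → p2)) = max(0, 1) = 1
(p4 → p3): 0.8 ≤ 0.83, so result = 1
(p3 ∨ (p4 → p3)) = max(0.83, 1) = 1
((p3 ∨ (p4 → p3)) ∧ p3) = min(1, 0.83) = 0.83
(p1 ∨ ((p3 ∨ (p4 → p3)) ∧ p3)) = max(0.2, 0.83) = 0.83
((((p1 → p3) ∧ (p4 → not p3)) ∨ ((p1 ∨ p1) → p2)) ∨ (p1 ∨ ((p3 ∨ (p4 → p3)) ∧ p3))) = max(1, 0.83) = 1
(((((p1 → p3) ∧ (p4 → not p3)) ∨ ((p1 ∨ p1) → p2)) ∨ (p1 ∨ ((p3 ∨ (p4 → p3)) ∧ p3))) ∨ p2) = max(1, 0.47) = 1
(p3 → p4): 0.83 > 0.8, so result = 0.8
(p1 ∧ (p3 → p4)) = min(0.2, 0.8) = 0.2
(p3 → (p1 ∧ (p3 → p4))): 0.83 > 0.2, so result = 0.2
(p4 → (p3 → (p1 ∧ (p3 → p4)))): 0.8 > 0.2, so result = 0.2
((((((p1 → p3) ∧ (p4 → not p3)) ∨ ((p1 ∨ p1) → p2)) ∨ (p1 ∨ ((p3 ∨ (p4 → p3)) ∧ p3))) ∨ p2) → (p4 → (p3 → (p1 ∧ (p3 → p4))))): 1 > 0.2, so result = 0.2

0.20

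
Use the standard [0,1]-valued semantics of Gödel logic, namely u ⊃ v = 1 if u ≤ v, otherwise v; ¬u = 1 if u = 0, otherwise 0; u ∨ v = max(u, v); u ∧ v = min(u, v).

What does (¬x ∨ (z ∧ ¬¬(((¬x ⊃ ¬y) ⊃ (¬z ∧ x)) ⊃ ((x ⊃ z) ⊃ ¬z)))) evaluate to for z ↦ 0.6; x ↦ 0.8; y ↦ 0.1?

0.60

¬x: Gödel ¬ of 0.8 = 0 (operand ≠ 0)
¬x: Gödel ¬ of 0.8 = 0 (operand ≠ 0)
¬y: Gödel ¬ of 0.1 = 0 (operand ≠ 0)
(¬x ⊃ ¬y): 0 ≤ 0, so result = 1
¬z: Gödel ¬ of 0.6 = 0 (operand ≠ 0)
(¬z ∧ x) = min(0, 0.8) = 0
((¬x ⊃ ¬y) ⊃ (¬z ∧ x)): 1 > 0, so result = 0
(x ⊃ z): 0.8 > 0.6, so result = 0.6
¬z: Gödel ¬ of 0.6 = 0 (operand ≠ 0)
((x ⊃ z) ⊃ ¬z): 0.6 > 0, so result = 0
(((¬x ⊃ ¬y) ⊃ (¬z ∧ x)) ⊃ ((x ⊃ z) ⊃ ¬z)): 0 ≤ 0, so result = 1
¬(((¬x ⊃ ¬y) ⊃ (¬z ∧ x)) ⊃ ((x ⊃ z) ⊃ ¬z)): Gödel ¬ of 1 = 0 (operand ≠ 0)
¬¬(((¬x ⊃ ¬y) ⊃ (¬z ∧ x)) ⊃ ((x ⊃ z) ⊃ ¬z)): Gödel ¬ of 0 = 1 (operand is 0)
(z ∧ ¬¬(((¬x ⊃ ¬y) ⊃ (¬z ∧ x)) ⊃ ((x ⊃ z) ⊃ ¬z))) = min(0.6, 1) = 0.6
(¬x ∨ (z ∧ ¬¬(((¬x ⊃ ¬y) ⊃ (¬z ∧ x)) ⊃ ((x ⊃ z) ⊃ ¬z)))) = max(0, 0.6) = 0.6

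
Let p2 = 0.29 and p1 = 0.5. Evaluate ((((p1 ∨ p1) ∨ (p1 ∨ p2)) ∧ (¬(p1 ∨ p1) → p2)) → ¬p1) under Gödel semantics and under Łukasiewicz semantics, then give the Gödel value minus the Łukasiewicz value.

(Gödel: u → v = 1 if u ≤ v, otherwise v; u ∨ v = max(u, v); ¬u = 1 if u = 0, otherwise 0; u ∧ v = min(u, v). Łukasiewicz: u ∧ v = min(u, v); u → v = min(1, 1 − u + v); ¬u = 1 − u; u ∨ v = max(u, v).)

Gödel evaluation:
  (p1 ∨ p1) = max(0.5, 0.5) = 0.5
  (p1 ∨ p2) = max(0.5, 0.29) = 0.5
  ((p1 ∨ p1) ∨ (p1 ∨ p2)) = max(0.5, 0.5) = 0.5
  (p1 ∨ p1) = max(0.5, 0.5) = 0.5
  ¬(p1 ∨ p1): Gödel ¬ of 0.5 = 0 (operand ≠ 0)
  (¬(p1 ∨ p1) → p2): 0 ≤ 0.29, so result = 1
  (((p1 ∨ p1) ∨ (p1 ∨ p2)) ∧ (¬(p1 ∨ p1) → p2)) = min(0.5, 1) = 0.5
  ¬p1: Gödel ¬ of 0.5 = 0 (operand ≠ 0)
  ((((p1 ∨ p1) ∨ (p1 ∨ p2)) ∧ (¬(p1 ∨ p1) → p2)) → ¬p1): 0.5 > 0, so result = 0
  Gödel value = 0
Łukasiewicz evaluation:
  (p1 ∨ p1) = max(0.5, 0.5) = 0.5
  (p1 ∨ p2) = max(0.5, 0.29) = 0.5
  ((p1 ∨ p1) ∨ (p1 ∨ p2)) = max(0.5, 0.5) = 0.5
  (p1 ∨ p1) = max(0.5, 0.5) = 0.5
  ¬(p1 ∨ p1): Łukasiewicz ¬ gives 1 − 0.5 = 0.5
  (¬(p1 ∨ p1) → p2): min(1, 1 − 0.5 + 0.29) = 0.79
  (((p1 ∨ p1) ∨ (p1 ∨ p2)) ∧ (¬(p1 ∨ p1) → p2)) = min(0.5, 0.79) = 0.5
  ¬p1: Łukasiewicz ¬ gives 1 − 0.5 = 0.5
  ((((p1 ∨ p1) ∨ (p1 ∨ p2)) ∧ (¬(p1 ∨ p1) → p2)) → ¬p1): min(1, 1 − 0.5 + 0.5) = 1
  Łukasiewicz value = 1
Difference: 0 − 1 = -1.00

-1.00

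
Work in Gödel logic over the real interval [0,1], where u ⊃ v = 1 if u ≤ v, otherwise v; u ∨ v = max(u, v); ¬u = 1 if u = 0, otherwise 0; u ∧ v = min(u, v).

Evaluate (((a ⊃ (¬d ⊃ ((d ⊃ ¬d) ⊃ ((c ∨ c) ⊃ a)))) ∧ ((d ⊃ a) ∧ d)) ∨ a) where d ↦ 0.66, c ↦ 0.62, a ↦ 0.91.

¬d: Gödel ¬ of 0.66 = 0 (operand ≠ 0)
¬d: Gödel ¬ of 0.66 = 0 (operand ≠ 0)
(d ⊃ ¬d): 0.66 > 0, so result = 0
(c ∨ c) = max(0.62, 0.62) = 0.62
((c ∨ c) ⊃ a): 0.62 ≤ 0.91, so result = 1
((d ⊃ ¬d) ⊃ ((c ∨ c) ⊃ a)): 0 ≤ 1, so result = 1
(¬d ⊃ ((d ⊃ ¬d) ⊃ ((c ∨ c) ⊃ a))): 0 ≤ 1, so result = 1
(a ⊃ (¬d ⊃ ((d ⊃ ¬d) ⊃ ((c ∨ c) ⊃ a)))): 0.91 ≤ 1, so result = 1
(d ⊃ a): 0.66 ≤ 0.91, so result = 1
((d ⊃ a) ∧ d) = min(1, 0.66) = 0.66
((a ⊃ (¬d ⊃ ((d ⊃ ¬d) ⊃ ((c ∨ c) ⊃ a)))) ∧ ((d ⊃ a) ∧ d)) = min(1, 0.66) = 0.66
(((a ⊃ (¬d ⊃ ((d ⊃ ¬d) ⊃ ((c ∨ c) ⊃ a)))) ∧ ((d ⊃ a) ∧ d)) ∨ a) = max(0.66, 0.91) = 0.91

0.91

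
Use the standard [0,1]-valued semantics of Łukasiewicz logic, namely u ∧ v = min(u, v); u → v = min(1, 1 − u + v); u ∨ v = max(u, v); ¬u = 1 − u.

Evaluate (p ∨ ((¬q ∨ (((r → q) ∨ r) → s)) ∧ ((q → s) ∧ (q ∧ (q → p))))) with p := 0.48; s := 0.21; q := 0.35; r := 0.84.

¬q: Łukasiewicz ¬ gives 1 − 0.35 = 0.65
(r → q): min(1, 1 − 0.84 + 0.35) = 0.51
((r → q) ∨ r) = max(0.51, 0.84) = 0.84
(((r → q) ∨ r) → s): min(1, 1 − 0.84 + 0.21) = 0.37
(¬q ∨ (((r → q) ∨ r) → s)) = max(0.65, 0.37) = 0.65
(q → s): min(1, 1 − 0.35 + 0.21) = 0.86
(q → p): min(1, 1 − 0.35 + 0.48) = 1
(q ∧ (q → p)) = min(0.35, 1) = 0.35
((q → s) ∧ (q ∧ (q → p))) = min(0.86, 0.35) = 0.35
((¬q ∨ (((r → q) ∨ r) → s)) ∧ ((q → s) ∧ (q ∧ (q → p)))) = min(0.65, 0.35) = 0.35
(p ∨ ((¬q ∨ (((r → q) ∨ r) → s)) ∧ ((q → s) ∧ (q ∧ (q → p))))) = max(0.48, 0.35) = 0.48

0.48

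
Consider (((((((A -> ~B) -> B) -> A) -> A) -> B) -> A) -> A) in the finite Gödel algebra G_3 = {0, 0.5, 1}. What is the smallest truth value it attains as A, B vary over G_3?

The minimum is attained at A = 0.5, B = 0:
  ~B: Gödel ¬ of 0 = 1 (operand is 0)
  (A -> ~B): 0.5 ≤ 1, so result = 1
  ((A -> ~B) -> B): 1 > 0, so result = 0
  (((A -> ~B) -> B) -> A): 0 ≤ 0.5, so result = 1
  ((((A -> ~B) -> B) -> A) -> A): 1 > 0.5, so result = 0.5
  (((((A -> ~B) -> B) -> A) -> A) -> B): 0.5 > 0, so result = 0
  ((((((A -> ~B) -> B) -> A) -> A) -> B) -> A): 0 ≤ 0.5, so result = 1
  (((((((A -> ~B) -> B) -> A) -> A) -> B) -> A) -> A): 1 > 0.5, so result = 0.5
Checking all 9 assignments confirms none give a value below 0.50.

0.50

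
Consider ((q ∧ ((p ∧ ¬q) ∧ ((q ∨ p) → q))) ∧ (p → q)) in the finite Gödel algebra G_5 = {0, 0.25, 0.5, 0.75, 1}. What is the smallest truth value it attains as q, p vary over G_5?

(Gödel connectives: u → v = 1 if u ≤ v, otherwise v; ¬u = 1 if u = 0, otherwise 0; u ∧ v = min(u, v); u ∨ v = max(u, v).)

0.00

The minimum is attained at q = 0, p = 0:
  ¬q: Gödel ¬ of 0 = 1 (operand is 0)
  (p ∧ ¬q) = min(0, 1) = 0
  (q ∨ p) = max(0, 0) = 0
  ((q ∨ p) → q): 0 ≤ 0, so result = 1
  ((p ∧ ¬q) ∧ ((q ∨ p) → q)) = min(0, 1) = 0
  (q ∧ ((p ∧ ¬q) ∧ ((q ∨ p) → q))) = min(0, 0) = 0
  (p → q): 0 ≤ 0, so result = 1
  ((q ∧ ((p ∧ ¬q) ∧ ((q ∨ p) → q))) ∧ (p → q)) = min(0, 1) = 0
Checking all 25 assignments confirms none give a value below 0.00.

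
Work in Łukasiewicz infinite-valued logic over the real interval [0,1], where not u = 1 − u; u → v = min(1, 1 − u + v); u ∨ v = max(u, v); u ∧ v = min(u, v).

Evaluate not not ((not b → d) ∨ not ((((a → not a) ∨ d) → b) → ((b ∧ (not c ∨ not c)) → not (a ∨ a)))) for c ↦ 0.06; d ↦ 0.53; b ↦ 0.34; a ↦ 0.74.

not b: Łukasiewicz ¬ gives 1 − 0.34 = 0.66
(not b → d): min(1, 1 − 0.66 + 0.53) = 0.87
not a: Łukasiewicz ¬ gives 1 − 0.74 = 0.26
(a → not a): min(1, 1 − 0.74 + 0.26) = 0.52
((a → not a) ∨ d) = max(0.52, 0.53) = 0.53
(((a → not a) ∨ d) → b): min(1, 1 − 0.53 + 0.34) = 0.81
not c: Łukasiewicz ¬ gives 1 − 0.06 = 0.94
not c: Łukasiewicz ¬ gives 1 − 0.06 = 0.94
(not c ∨ not c) = max(0.94, 0.94) = 0.94
(b ∧ (not c ∨ not c)) = min(0.34, 0.94) = 0.34
(a ∨ a) = max(0.74, 0.74) = 0.74
not (a ∨ a): Łukasiewicz ¬ gives 1 − 0.74 = 0.26
((b ∧ (not c ∨ not c)) → not (a ∨ a)): min(1, 1 − 0.34 + 0.26) = 0.92
((((a → not a) ∨ d) → b) → ((b ∧ (not c ∨ not c)) → not (a ∨ a))): min(1, 1 − 0.81 + 0.92) = 1
not ((((a → not a) ∨ d) → b) → ((b ∧ (not c ∨ not c)) → not (a ∨ a))): Łukasiewicz ¬ gives 1 − 1 = 0
((not b → d) ∨ not ((((a → not a) ∨ d) → b) → ((b ∧ (not c ∨ not c)) → not (a ∨ a)))) = max(0.87, 0) = 0.87
not ((not b → d) ∨ not ((((a → not a) ∨ d) → b) → ((b ∧ (not c ∨ not c)) → not (a ∨ a)))): Łukasiewicz ¬ gives 1 − 0.87 = 0.13
not not ((not b → d) ∨ not ((((a → not a) ∨ d) → b) → ((b ∧ (not c ∨ not c)) → not (a ∨ a)))): Łukasiewicz ¬ gives 1 − 0.13 = 0.87

0.87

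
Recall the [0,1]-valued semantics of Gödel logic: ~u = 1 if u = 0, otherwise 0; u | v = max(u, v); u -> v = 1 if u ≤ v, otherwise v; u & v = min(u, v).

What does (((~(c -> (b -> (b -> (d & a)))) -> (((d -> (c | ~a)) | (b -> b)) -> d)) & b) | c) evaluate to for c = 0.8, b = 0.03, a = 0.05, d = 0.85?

0.80

(d & a) = min(0.85, 0.05) = 0.05
(b -> (d & a)): 0.03 ≤ 0.05, so result = 1
(b -> (b -> (d & a))): 0.03 ≤ 1, so result = 1
(c -> (b -> (b -> (d & a)))): 0.8 ≤ 1, so result = 1
~(c -> (b -> (b -> (d & a)))): Gödel ¬ of 1 = 0 (operand ≠ 0)
~a: Gödel ¬ of 0.05 = 0 (operand ≠ 0)
(c | ~a) = max(0.8, 0) = 0.8
(d -> (c | ~a)): 0.85 > 0.8, so result = 0.8
(b -> b): 0.03 ≤ 0.03, so result = 1
((d -> (c | ~a)) | (b -> b)) = max(0.8, 1) = 1
(((d -> (c | ~a)) | (b -> b)) -> d): 1 > 0.85, so result = 0.85
(~(c -> (b -> (b -> (d & a)))) -> (((d -> (c | ~a)) | (b -> b)) -> d)): 0 ≤ 0.85, so result = 1
((~(c -> (b -> (b -> (d & a)))) -> (((d -> (c | ~a)) | (b -> b)) -> d)) & b) = min(1, 0.03) = 0.03
(((~(c -> (b -> (b -> (d & a)))) -> (((d -> (c | ~a)) | (b -> b)) -> d)) & b) | c) = max(0.03, 0.8) = 0.8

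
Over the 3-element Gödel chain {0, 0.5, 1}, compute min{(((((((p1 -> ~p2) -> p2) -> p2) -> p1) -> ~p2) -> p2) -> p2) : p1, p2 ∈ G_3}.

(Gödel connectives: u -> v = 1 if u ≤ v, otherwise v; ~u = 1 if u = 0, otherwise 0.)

The minimum is attained at p1 = 0.5, p2 = 0.5:
  ~p2: Gödel ¬ of 0.5 = 0 (operand ≠ 0)
  (p1 -> ~p2): 0.5 > 0, so result = 0
  ((p1 -> ~p2) -> p2): 0 ≤ 0.5, so result = 1
  (((p1 -> ~p2) -> p2) -> p2): 1 > 0.5, so result = 0.5
  ((((p1 -> ~p2) -> p2) -> p2) -> p1): 0.5 ≤ 0.5, so result = 1
  ~p2: Gödel ¬ of 0.5 = 0 (operand ≠ 0)
  (((((p1 -> ~p2) -> p2) -> p2) -> p1) -> ~p2): 1 > 0, so result = 0
  ((((((p1 -> ~p2) -> p2) -> p2) -> p1) -> ~p2) -> p2): 0 ≤ 0.5, so result = 1
  (((((((p1 -> ~p2) -> p2) -> p2) -> p1) -> ~p2) -> p2) -> p2): 1 > 0.5, so result = 0.5
Checking all 9 assignments confirms none give a value below 0.50.

0.50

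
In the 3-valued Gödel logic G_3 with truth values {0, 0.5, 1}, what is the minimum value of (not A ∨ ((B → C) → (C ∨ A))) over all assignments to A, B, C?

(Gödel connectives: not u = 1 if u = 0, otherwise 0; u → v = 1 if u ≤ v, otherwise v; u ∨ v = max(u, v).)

The minimum is attained at A = 0.5, B = 0, C = 0:
  not A: Gödel ¬ of 0.5 = 0 (operand ≠ 0)
  (B → C): 0 ≤ 0, so result = 1
  (C ∨ A) = max(0, 0.5) = 0.5
  ((B → C) → (C ∨ A)): 1 > 0.5, so result = 0.5
  (not A ∨ ((B → C) → (C ∨ A))) = max(0, 0.5) = 0.5
Checking all 27 assignments confirms none give a value below 0.50.

0.50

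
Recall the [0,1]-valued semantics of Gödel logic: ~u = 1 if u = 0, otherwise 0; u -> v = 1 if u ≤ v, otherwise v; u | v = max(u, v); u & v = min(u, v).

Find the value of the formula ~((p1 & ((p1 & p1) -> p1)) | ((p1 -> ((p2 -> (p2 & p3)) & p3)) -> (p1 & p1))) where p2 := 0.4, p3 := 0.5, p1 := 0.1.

0.00

(p1 & p1) = min(0.1, 0.1) = 0.1
((p1 & p1) -> p1): 0.1 ≤ 0.1, so result = 1
(p1 & ((p1 & p1) -> p1)) = min(0.1, 1) = 0.1
(p2 & p3) = min(0.4, 0.5) = 0.4
(p2 -> (p2 & p3)): 0.4 ≤ 0.4, so result = 1
((p2 -> (p2 & p3)) & p3) = min(1, 0.5) = 0.5
(p1 -> ((p2 -> (p2 & p3)) & p3)): 0.1 ≤ 0.5, so result = 1
(p1 & p1) = min(0.1, 0.1) = 0.1
((p1 -> ((p2 -> (p2 & p3)) & p3)) -> (p1 & p1)): 1 > 0.1, so result = 0.1
((p1 & ((p1 & p1) -> p1)) | ((p1 -> ((p2 -> (p2 & p3)) & p3)) -> (p1 & p1))) = max(0.1, 0.1) = 0.1
~((p1 & ((p1 & p1) -> p1)) | ((p1 -> ((p2 -> (p2 & p3)) & p3)) -> (p1 & p1))): Gödel ¬ of 0.1 = 0 (operand ≠ 0)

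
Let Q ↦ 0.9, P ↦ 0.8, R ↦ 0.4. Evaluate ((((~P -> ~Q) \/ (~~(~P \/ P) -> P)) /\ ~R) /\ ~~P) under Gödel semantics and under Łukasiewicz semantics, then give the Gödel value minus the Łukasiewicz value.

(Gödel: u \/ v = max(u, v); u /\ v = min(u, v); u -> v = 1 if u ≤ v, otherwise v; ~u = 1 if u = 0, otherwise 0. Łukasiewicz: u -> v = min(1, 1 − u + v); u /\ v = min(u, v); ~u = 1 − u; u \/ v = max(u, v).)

-0.60

Gödel evaluation:
  ~P: Gödel ¬ of 0.8 = 0 (operand ≠ 0)
  ~Q: Gödel ¬ of 0.9 = 0 (operand ≠ 0)
  (~P -> ~Q): 0 ≤ 0, so result = 1
  ~P: Gödel ¬ of 0.8 = 0 (operand ≠ 0)
  (~P \/ P) = max(0, 0.8) = 0.8
  ~(~P \/ P): Gödel ¬ of 0.8 = 0 (operand ≠ 0)
  ~~(~P \/ P): Gödel ¬ of 0 = 1 (operand is 0)
  (~~(~P \/ P) -> P): 1 > 0.8, so result = 0.8
  ((~P -> ~Q) \/ (~~(~P \/ P) -> P)) = max(1, 0.8) = 1
  ~R: Gödel ¬ of 0.4 = 0 (operand ≠ 0)
  (((~P -> ~Q) \/ (~~(~P \/ P) -> P)) /\ ~R) = min(1, 0) = 0
  ~P: Gödel ¬ of 0.8 = 0 (operand ≠ 0)
  ~~P: Gödel ¬ of 0 = 1 (operand is 0)
  ((((~P -> ~Q) \/ (~~(~P \/ P) -> P)) /\ ~R) /\ ~~P) = min(0, 1) = 0
  Gödel value = 0
Łukasiewicz evaluation:
  ~P: Łukasiewicz ¬ gives 1 − 0.8 = 0.2
  ~Q: Łukasiewicz ¬ gives 1 − 0.9 = 0.1
  (~P -> ~Q): min(1, 1 − 0.2 + 0.1) = 0.9
  ~P: Łukasiewicz ¬ gives 1 − 0.8 = 0.2
  (~P \/ P) = max(0.2, 0.8) = 0.8
  ~(~P \/ P): Łukasiewicz ¬ gives 1 − 0.8 = 0.2
  ~~(~P \/ P): Łukasiewicz ¬ gives 1 − 0.2 = 0.8
  (~~(~P \/ P) -> P): min(1, 1 − 0.8 + 0.8) = 1
  ((~P -> ~Q) \/ (~~(~P \/ P) -> P)) = max(0.9, 1) = 1
  ~R: Łukasiewicz ¬ gives 1 − 0.4 = 0.6
  (((~P -> ~Q) \/ (~~(~P \/ P) -> P)) /\ ~R) = min(1, 0.6) = 0.6
  ~P: Łukasiewicz ¬ gives 1 − 0.8 = 0.2
  ~~P: Łukasiewicz ¬ gives 1 − 0.2 = 0.8
  ((((~P -> ~Q) \/ (~~(~P \/ P) -> P)) /\ ~R) /\ ~~P) = min(0.6, 0.8) = 0.6
  Łukasiewicz value = 0.6
Difference: 0 − 0.6 = -0.60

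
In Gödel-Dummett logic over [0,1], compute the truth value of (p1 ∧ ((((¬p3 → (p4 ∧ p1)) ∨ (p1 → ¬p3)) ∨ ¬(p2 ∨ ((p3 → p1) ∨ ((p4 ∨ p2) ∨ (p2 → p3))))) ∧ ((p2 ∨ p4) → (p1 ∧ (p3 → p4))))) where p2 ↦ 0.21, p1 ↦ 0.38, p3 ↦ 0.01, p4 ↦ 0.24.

0.38

¬p3: Gödel ¬ of 0.01 = 0 (operand ≠ 0)
(p4 ∧ p1) = min(0.24, 0.38) = 0.24
(¬p3 → (p4 ∧ p1)): 0 ≤ 0.24, so result = 1
¬p3: Gödel ¬ of 0.01 = 0 (operand ≠ 0)
(p1 → ¬p3): 0.38 > 0, so result = 0
((¬p3 → (p4 ∧ p1)) ∨ (p1 → ¬p3)) = max(1, 0) = 1
(p3 → p1): 0.01 ≤ 0.38, so result = 1
(p4 ∨ p2) = max(0.24, 0.21) = 0.24
(p2 → p3): 0.21 > 0.01, so result = 0.01
((p4 ∨ p2) ∨ (p2 → p3)) = max(0.24, 0.01) = 0.24
((p3 → p1) ∨ ((p4 ∨ p2) ∨ (p2 → p3))) = max(1, 0.24) = 1
(p2 ∨ ((p3 → p1) ∨ ((p4 ∨ p2) ∨ (p2 → p3)))) = max(0.21, 1) = 1
¬(p2 ∨ ((p3 → p1) ∨ ((p4 ∨ p2) ∨ (p2 → p3)))): Gödel ¬ of 1 = 0 (operand ≠ 0)
(((¬p3 → (p4 ∧ p1)) ∨ (p1 → ¬p3)) ∨ ¬(p2 ∨ ((p3 → p1) ∨ ((p4 ∨ p2) ∨ (p2 → p3))))) = max(1, 0) = 1
(p2 ∨ p4) = max(0.21, 0.24) = 0.24
(p3 → p4): 0.01 ≤ 0.24, so result = 1
(p1 ∧ (p3 → p4)) = min(0.38, 1) = 0.38
((p2 ∨ p4) → (p1 ∧ (p3 → p4))): 0.24 ≤ 0.38, so result = 1
((((¬p3 → (p4 ∧ p1)) ∨ (p1 → ¬p3)) ∨ ¬(p2 ∨ ((p3 → p1) ∨ ((p4 ∨ p2) ∨ (p2 → p3))))) ∧ ((p2 ∨ p4) → (p1 ∧ (p3 → p4)))) = min(1, 1) = 1
(p1 ∧ ((((¬p3 → (p4 ∧ p1)) ∨ (p1 → ¬p3)) ∨ ¬(p2 ∨ ((p3 → p1) ∨ ((p4 ∨ p2) ∨ (p2 → p3))))) ∧ ((p2 ∨ p4) → (p1 ∧ (p3 → p4))))) = min(0.38, 1) = 0.38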